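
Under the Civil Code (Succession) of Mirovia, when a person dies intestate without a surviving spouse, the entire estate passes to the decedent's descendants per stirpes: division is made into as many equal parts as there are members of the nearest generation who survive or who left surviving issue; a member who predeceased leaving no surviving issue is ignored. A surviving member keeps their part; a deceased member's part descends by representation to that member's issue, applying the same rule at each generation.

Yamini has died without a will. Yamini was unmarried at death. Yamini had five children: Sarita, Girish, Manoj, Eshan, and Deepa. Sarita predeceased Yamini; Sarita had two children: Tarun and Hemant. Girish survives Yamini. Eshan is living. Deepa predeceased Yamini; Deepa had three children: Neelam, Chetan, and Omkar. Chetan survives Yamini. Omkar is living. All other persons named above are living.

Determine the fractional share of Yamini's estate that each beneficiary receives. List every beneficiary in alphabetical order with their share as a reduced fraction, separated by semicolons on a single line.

Chetan 1/15; Eshan 1/5; Girish 1/5; Hemant 1/10; Manoj 1/5; Neelam 1/15; Omkar 1/15; Tarun 1/10

There is no surviving spouse, so the entire estate passes to Yamini's descendants per stirpes.
The estate is divided into 5 equal shares of 1/5 among Sarita, Girish, Manoj, Eshan, Deepa.
Sarita predeceased; the 1/5 allotted to Sarita's branch passes to Sarita's issue by representation.
The 1/5 is divided into 2 equal shares of 1/10 among Tarun, Hemant.
Tarun is living and takes 1/10.
Hemant is living and takes 1/10.
Girish is living and takes 1/5.
Manoj is living and takes 1/5.
Eshan is living and takes 1/5.
Deepa predeceased; the 1/5 allotted to Deepa's branch passes to Deepa's issue by representation.
The 1/5 is divided into 3 equal shares of 1/15 among Neelam, Chetan, Omkar.
Neelam is living and takes 1/15.
Chetan is living and takes 1/15.
Omkar is living and takes 1/15.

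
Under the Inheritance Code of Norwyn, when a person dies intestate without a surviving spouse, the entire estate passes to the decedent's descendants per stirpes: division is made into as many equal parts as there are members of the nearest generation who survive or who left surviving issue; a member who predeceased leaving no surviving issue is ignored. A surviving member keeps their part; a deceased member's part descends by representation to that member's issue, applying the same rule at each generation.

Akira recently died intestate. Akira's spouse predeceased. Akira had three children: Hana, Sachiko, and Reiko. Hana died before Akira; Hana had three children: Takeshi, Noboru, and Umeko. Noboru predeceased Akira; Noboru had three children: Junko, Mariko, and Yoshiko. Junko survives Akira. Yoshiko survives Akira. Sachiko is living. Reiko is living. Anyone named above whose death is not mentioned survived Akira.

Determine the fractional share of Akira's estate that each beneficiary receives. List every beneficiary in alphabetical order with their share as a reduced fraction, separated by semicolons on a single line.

There is no surviving spouse, so the entire estate passes to Akira's descendants per stirpes.
The estate is divided into 3 equal shares of 1/3 among Hana, Sachiko, Reiko.
Hana predeceased; the 1/3 allotted to Hana's branch passes to Hana's issue by representation.
The 1/3 is divided into 3 equal shares of 1/9 among Takeshi, Noboru, Umeko.
Takeshi is living and takes 1/9.
Noboru predeceased; the 1/9 allotted to Noboru's branch passes to Noboru's issue by representation.
The 1/9 is divided into 3 equal shares of 1/27 among Junko, Mariko, Yoshiko.
Junko is living and takes 1/27.
Mariko is living and takes 1/27.
Yoshiko is living and takes 1/27.
Umeko is living and takes 1/9.
Sachiko is living and takes 1/3.
Reiko is living and takes 1/3.

Junko 1/27; Mariko 1/27; Reiko 1/3; Sachiko 1/3; Takeshi 1/9; Umeko 1/9; Yoshiko 1/27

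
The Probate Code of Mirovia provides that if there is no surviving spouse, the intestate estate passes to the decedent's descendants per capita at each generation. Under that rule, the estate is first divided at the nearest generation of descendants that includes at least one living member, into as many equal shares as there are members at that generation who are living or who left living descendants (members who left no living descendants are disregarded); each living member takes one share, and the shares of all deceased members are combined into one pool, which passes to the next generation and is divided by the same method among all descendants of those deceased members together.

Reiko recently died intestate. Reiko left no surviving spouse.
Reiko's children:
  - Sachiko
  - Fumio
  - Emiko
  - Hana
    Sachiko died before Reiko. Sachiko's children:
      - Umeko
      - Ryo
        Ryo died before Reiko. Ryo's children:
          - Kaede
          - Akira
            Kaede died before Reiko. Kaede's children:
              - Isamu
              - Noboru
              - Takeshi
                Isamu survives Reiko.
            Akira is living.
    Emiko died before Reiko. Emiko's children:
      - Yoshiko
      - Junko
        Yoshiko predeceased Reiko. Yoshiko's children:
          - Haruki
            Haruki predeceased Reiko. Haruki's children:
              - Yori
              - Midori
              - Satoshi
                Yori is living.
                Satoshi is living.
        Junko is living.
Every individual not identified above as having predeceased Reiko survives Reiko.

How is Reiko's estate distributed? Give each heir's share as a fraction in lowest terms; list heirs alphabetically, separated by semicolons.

Akira 1/12; Fumio 1/4; Hana 1/4; Isamu 1/36; Junko 1/8; Midori 1/36; Noboru 1/36; Satoshi 1/36; Takeshi 1/36; Umeko 1/8; Yori 1/36

There is no surviving spouse, so the entire estate passes to Reiko's descendants per capita at each generation.
At generation 1 (Sachiko, Fumio, Emiko, Hana) there are 4 shares of (1)/4 = 1/4 each.
Living: Fumio and Hana — each takes 1/4.
Deceased: Sachiko and Emiko. Their combined 1/2 is pooled and carried to generation 2.
At generation 2 (Umeko, Ryo, Yoshiko, Junko) there are 4 shares of (1/2)/4 = 1/8 each.
Living: Umeko and Junko — each takes 1/8.
Deceased: Ryo and Yoshiko. Their combined 1/4 is pooled and carried to generation 3.
At generation 3 (Kaede, Akira, Haruki) there are 3 shares of (1/4)/3 = 1/12 each.
Living: Akira — each takes 1/12.
Deceased: Kaede and Haruki. Their combined 1/6 is pooled and carried to generation 4.
At generation 4 (Isamu, Noboru, Takeshi, Yori, Midori, Satoshi) there are 6 shares of (1/6)/6 = 1/36 each.
Living: Isamu, Noboru, Takeshi, Yori, Midori, and Satoshi — each takes 1/36.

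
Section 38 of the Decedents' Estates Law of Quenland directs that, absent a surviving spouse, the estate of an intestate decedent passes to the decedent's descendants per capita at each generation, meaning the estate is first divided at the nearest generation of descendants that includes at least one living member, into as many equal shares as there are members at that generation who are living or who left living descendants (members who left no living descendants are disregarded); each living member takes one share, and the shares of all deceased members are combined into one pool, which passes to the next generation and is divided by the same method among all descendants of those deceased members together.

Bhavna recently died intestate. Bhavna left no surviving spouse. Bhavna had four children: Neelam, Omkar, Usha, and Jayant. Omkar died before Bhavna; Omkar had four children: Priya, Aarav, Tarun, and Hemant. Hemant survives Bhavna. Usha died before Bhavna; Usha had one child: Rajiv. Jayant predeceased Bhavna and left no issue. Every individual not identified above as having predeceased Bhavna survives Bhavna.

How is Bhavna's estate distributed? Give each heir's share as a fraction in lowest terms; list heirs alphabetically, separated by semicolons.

Aarav 2/15; Hemant 2/15; Neelam 1/3; Priya 2/15; Rajiv 2/15; Tarun 2/15

There is no surviving spouse, so the entire estate passes to Bhavna's descendants per capita at each generation.
At generation 1 (Neelam, Omkar, Usha) there are 3 shares of (1)/3 = 1/3 each.
Living: Neelam — each takes 1/3.
Deceased: Omkar and Usha. Their combined 2/3 is pooled and carried to generation 2.
At generation 2 (Priya, Aarav, Tarun, Hemant, Rajiv) there are 5 shares of (2/3)/5 = 2/15 each.
Living: Priya, Aarav, Tarun, Hemant, and Rajiv — each takes 2/15.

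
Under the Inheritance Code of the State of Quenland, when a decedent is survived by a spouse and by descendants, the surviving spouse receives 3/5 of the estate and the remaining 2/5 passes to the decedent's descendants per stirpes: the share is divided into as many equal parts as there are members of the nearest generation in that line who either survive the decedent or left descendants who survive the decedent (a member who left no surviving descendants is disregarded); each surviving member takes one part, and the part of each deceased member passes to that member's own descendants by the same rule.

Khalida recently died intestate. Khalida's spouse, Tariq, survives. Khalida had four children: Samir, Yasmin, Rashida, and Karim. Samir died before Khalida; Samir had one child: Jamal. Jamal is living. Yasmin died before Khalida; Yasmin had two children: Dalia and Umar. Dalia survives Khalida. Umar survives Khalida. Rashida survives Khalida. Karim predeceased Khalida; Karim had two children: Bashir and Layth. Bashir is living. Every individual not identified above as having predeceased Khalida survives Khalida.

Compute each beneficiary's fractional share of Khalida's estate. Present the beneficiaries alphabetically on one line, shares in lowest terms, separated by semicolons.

Tariq, as surviving spouse, takes 3/5.
The remaining 2/5 passes to Khalida's descendants per stirpes.
The 2/5 is divided into 4 equal shares of 1/10 among Samir, Yasmin, Rashida, Karim.
Samir predeceased; the 1/10 allotted to Samir's branch passes to Samir's issue by representation.
Jamal is the sole taker at this level and receives the full 1/10.
Yasmin predeceased; the 1/10 allotted to Yasmin's branch passes to Yasmin's issue by representation.
The 1/10 is divided into 2 equal shares of 1/20 among Dalia, Umar.
Dalia is living and takes 1/20.
Umar is living and takes 1/20.
Rashida is living and takes 1/10.
Karim predeceased; the 1/10 allotted to Karim's branch passes to Karim's issue by representation.
The 1/10 is divided into 2 equal shares of 1/20 among Bashir, Layth.
Bashir is living and takes 1/20.
Layth is living and takes 1/20.

Bashir 1/20; Dalia 1/20; Jamal 1/10; Layth 1/20; Rashida 1/10; Tariq 3/5; Umar 1/20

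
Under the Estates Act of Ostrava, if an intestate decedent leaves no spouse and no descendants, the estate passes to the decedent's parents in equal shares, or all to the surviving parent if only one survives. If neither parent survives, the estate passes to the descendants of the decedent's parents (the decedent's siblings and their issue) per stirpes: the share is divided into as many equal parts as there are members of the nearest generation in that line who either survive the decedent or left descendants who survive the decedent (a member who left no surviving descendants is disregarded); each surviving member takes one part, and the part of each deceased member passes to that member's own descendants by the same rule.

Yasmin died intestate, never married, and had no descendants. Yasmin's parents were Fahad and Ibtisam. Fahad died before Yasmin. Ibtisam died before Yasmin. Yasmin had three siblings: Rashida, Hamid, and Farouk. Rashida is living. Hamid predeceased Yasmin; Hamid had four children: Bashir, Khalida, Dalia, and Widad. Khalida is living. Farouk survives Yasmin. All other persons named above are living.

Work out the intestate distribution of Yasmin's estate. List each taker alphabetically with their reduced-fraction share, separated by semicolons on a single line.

Bashir 1/12; Dalia 1/12; Farouk 1/3; Khalida 1/12; Rashida 1/3; Widad 1/12

Neither parent survives and there are no descendants, so the estate passes to Yasmin's siblings and their issue per stirpes.
The estate is divided into 3 equal shares of 1/3 among Rashida, Hamid, Farouk.
Rashida is living and takes 1/3.
Hamid predeceased; the 1/3 allotted to Hamid's branch passes to Hamid's issue by representation.
The 1/3 is divided into 4 equal shares of 1/12 among Bashir, Khalida, Dalia, Widad.
Bashir is living and takes 1/12.
Khalida is living and takes 1/12.
Dalia is living and takes 1/12.
Widad is living and takes 1/12.
Farouk is living and takes 1/3.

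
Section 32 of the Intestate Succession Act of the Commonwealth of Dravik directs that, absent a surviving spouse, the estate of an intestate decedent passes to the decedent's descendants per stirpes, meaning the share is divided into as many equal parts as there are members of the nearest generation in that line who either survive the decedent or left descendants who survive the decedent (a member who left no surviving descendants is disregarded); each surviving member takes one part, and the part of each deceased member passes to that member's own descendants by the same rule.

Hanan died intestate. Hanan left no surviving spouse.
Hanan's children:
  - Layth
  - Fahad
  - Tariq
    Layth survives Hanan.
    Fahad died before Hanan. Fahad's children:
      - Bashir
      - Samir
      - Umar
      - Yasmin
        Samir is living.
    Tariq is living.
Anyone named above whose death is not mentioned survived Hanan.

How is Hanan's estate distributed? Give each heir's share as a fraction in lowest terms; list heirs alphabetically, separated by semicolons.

There is no surviving spouse, so the entire estate passes to Hanan's descendants per stirpes.
The estate is divided into 3 equal shares of 1/3 among Layth, Fahad, Tariq.
Layth is living and takes 1/3.
Fahad predeceased; the 1/3 allotted to Fahad's branch passes to Fahad's issue by representation.
The 1/3 is divided into 4 equal shares of 1/12 among Bashir, Samir, Umar, Yasmin.
Bashir is living and takes 1/12.
Samir is living and takes 1/12.
Umar is living and takes 1/12.
Yasmin is living and takes 1/12.
Tariq is living and takes 1/3.

Bashir 1/12; Layth 1/3; Samir 1/12; Tariq 1/3; Umar 1/12; Yasmin 1/12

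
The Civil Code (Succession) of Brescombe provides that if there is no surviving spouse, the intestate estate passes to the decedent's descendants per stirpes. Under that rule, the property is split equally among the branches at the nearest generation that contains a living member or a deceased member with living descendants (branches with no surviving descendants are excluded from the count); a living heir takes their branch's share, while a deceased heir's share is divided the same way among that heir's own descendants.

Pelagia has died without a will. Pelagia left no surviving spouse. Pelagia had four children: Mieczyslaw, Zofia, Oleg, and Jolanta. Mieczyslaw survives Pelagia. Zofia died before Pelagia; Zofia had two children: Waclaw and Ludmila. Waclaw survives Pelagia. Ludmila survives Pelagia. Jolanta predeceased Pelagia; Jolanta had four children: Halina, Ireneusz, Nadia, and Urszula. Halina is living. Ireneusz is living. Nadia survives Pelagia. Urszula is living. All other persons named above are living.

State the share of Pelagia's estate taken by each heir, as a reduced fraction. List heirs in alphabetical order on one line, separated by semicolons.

Halina 1/16; Ireneusz 1/16; Ludmila 1/8; Mieczyslaw 1/4; Nadia 1/16; Oleg 1/4; Urszula 1/16; Waclaw 1/8

There is no surviving spouse, so the entire estate passes to Pelagia's descendants per stirpes.
The estate is divided into 4 equal shares of 1/4 among Mieczyslaw, Zofia, Oleg, Jolanta.
Mieczyslaw is living and takes 1/4.
Zofia predeceased; the 1/4 allotted to Zofia's branch passes to Zofia's issue by representation.
The 1/4 is divided into 2 equal shares of 1/8 among Waclaw, Ludmila.
Waclaw is living and takes 1/8.
Ludmila is living and takes 1/8.
Oleg is living and takes 1/4.
Jolanta predeceased; the 1/4 allotted to Jolanta's branch passes to Jolanta's issue by representation.
The 1/4 is divided into 4 equal shares of 1/16 among Halina, Ireneusz, Nadia, Urszula.
Halina is living and takes 1/16.
Ireneusz is living and takes 1/16.
Nadia is living and takes 1/16.
Urszula is living and takes 1/16.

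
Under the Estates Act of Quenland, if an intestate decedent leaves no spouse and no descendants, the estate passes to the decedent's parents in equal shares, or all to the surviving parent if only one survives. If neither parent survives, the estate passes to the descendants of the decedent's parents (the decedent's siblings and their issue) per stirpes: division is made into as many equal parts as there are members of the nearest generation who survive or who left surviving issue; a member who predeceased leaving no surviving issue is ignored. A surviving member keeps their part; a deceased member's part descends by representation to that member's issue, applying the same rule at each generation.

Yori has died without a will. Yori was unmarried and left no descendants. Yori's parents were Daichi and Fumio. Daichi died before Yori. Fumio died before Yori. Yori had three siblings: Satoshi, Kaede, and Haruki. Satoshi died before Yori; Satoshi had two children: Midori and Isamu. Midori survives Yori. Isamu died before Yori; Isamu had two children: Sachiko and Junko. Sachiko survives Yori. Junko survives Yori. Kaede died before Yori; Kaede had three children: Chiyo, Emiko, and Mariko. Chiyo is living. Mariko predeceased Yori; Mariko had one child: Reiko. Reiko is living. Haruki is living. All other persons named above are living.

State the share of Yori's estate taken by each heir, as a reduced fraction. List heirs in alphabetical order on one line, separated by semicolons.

Neither parent survives and there are no descendants, so the estate passes to Yori's siblings and their issue per stirpes.
The estate is divided into 3 equal shares of 1/3 among Satoshi, Kaede, Haruki.
Satoshi predeceased; the 1/3 allotted to Satoshi's branch passes to Satoshi's issue by representation.
The 1/3 is divided into 2 equal shares of 1/6 among Midori, Isamu.
Midori is living and takes 1/6.
Isamu predeceased; the 1/6 allotted to Isamu's branch passes to Isamu's issue by representation.
The 1/6 is divided into 2 equal shares of 1/12 among Sachiko, Junko.
Sachiko is living and takes 1/12.
Junko is living and takes 1/12.
Kaede predeceased; the 1/3 allotted to Kaede's branch passes to Kaede's issue by representation.
The 1/3 is divided into 3 equal shares of 1/9 among Chiyo, Emiko, Mariko.
Chiyo is living and takes 1/9.
Emiko is living and takes 1/9.
Mariko predeceased; the 1/9 allotted to Mariko's branch passes to Mariko's issue by representation.
Reiko is the sole taker at this level and receives the full 1/9.
Haruki is living and takes 1/3.

Chiyo 1/9; Emiko 1/9; Haruki 1/3; Junko 1/12; Midori 1/6; Reiko 1/9; Sachiko 1/12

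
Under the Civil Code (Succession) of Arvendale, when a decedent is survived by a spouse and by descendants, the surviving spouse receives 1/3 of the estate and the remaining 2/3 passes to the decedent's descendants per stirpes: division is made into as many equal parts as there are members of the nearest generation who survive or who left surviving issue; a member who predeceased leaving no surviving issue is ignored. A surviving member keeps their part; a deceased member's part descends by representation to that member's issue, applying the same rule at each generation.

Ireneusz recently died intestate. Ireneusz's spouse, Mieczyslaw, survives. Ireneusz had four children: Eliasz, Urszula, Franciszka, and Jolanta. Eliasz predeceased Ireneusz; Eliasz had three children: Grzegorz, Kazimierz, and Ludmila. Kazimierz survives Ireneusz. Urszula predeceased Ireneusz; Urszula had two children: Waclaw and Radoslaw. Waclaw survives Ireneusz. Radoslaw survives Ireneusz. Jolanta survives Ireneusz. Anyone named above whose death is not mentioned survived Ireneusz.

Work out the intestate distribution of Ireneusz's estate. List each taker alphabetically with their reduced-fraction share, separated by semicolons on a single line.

Franciszka 1/6; Grzegorz 1/18; Jolanta 1/6; Kazimierz 1/18; Ludmila 1/18; Mieczyslaw 1/3; Radoslaw 1/12; Waclaw 1/12

Mieczyslaw, as surviving spouse, takes 1/3.
The remaining 2/3 passes to Ireneusz's descendants per stirpes.
The 2/3 is divided into 4 equal shares of 1/6 among Eliasz, Urszula, Franciszka, Jolanta.
Eliasz predeceased; the 1/6 allotted to Eliasz's branch passes to Eliasz's issue by representation.
The 1/6 is divided into 3 equal shares of 1/18 among Grzegorz, Kazimierz, Ludmila.
Grzegorz is living and takes 1/18.
Kazimierz is living and takes 1/18.
Ludmila is living and takes 1/18.
Urszula predeceased; the 1/6 allotted to Urszula's branch passes to Urszula's issue by representation.
The 1/6 is divided into 2 equal shares of 1/12 among Waclaw, Radoslaw.
Waclaw is living and takes 1/12.
Radoslaw is living and takes 1/12.
Franciszka is living and takes 1/6.
Jolanta is living and takes 1/6.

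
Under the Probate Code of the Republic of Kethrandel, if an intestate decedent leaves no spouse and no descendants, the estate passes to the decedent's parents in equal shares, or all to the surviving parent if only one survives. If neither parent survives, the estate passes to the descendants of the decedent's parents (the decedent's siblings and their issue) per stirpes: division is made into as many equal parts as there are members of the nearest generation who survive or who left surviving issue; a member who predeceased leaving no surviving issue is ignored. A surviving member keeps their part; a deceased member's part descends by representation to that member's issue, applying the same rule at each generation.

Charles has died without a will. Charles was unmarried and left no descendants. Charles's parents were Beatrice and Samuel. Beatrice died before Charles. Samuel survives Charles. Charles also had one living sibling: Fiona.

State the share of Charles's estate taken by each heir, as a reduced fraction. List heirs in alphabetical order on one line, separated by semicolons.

Only one parent, Samuel, survives, so Samuel takes the entire estate. The siblings take nothing because a surviving parent has priority.

Samuel 1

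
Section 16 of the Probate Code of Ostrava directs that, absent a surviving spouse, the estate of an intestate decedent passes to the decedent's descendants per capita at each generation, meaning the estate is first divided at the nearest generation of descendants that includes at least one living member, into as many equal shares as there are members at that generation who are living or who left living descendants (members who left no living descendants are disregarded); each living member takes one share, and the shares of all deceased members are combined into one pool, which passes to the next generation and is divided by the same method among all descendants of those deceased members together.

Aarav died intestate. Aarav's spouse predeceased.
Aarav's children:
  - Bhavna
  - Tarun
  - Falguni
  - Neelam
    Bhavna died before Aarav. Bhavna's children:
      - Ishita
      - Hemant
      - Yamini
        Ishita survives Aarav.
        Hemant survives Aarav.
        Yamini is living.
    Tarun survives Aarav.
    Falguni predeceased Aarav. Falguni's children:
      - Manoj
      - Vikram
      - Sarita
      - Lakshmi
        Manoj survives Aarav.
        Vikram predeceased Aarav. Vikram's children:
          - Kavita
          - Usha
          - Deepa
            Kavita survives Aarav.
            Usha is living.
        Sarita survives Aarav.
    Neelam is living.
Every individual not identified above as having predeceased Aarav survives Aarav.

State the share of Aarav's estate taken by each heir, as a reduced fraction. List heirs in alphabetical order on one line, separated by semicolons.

Deepa 1/42; Hemant 1/14; Ishita 1/14; Kavita 1/42; Lakshmi 1/14; Manoj 1/14; Neelam 1/4; Sarita 1/14; Tarun 1/4; Usha 1/42; Yamini 1/14

There is no surviving spouse, so the entire estate passes to Aarav's descendants per capita at each generation.
At generation 1 (Bhavna, Tarun, Falguni, Neelam) there are 4 shares of (1)/4 = 1/4 each.
Living: Tarun and Neelam — each takes 1/4.
Deceased: Bhavna and Falguni. Their combined 1/2 is pooled and carried to generation 2.
At generation 2 (Ishita, Hemant, Yamini, Manoj, Vikram, Sarita, Lakshmi) there are 7 shares of (1/2)/7 = 1/14 each.
Living: Ishita, Hemant, Yamini, Manoj, Sarita, and Lakshmi — each takes 1/14.
Deceased: Vikram. That 1/14 share is carried to generation 3.
At generation 3 (Kavita, Usha, Deepa) there are 3 shares of (1/14)/3 = 1/42 each.
Living: Kavita, Usha, and Deepa — each takes 1/42.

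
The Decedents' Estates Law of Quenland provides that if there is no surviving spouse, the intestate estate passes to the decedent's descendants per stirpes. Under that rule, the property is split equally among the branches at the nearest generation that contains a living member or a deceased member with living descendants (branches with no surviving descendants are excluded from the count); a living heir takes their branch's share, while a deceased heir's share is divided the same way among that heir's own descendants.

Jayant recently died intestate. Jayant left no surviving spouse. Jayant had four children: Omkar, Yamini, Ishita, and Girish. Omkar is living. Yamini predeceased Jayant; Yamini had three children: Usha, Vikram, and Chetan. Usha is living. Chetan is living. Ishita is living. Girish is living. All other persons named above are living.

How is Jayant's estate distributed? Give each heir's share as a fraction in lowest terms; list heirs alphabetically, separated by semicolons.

Chetan 1/12; Girish 1/4; Ishita 1/4; Omkar 1/4; Usha 1/12; Vikram 1/12

There is no surviving spouse, so the entire estate passes to Jayant's descendants per stirpes.
The estate is divided into 4 equal shares of 1/4 among Omkar, Yamini, Ishita, Girish.
Omkar is living and takes 1/4.
Yamini predeceased; the 1/4 allotted to Yamini's branch passes to Yamini's issue by representation.
The 1/4 is divided into 3 equal shares of 1/12 among Usha, Vikram, Chetan.
Usha is living and takes 1/12.
Vikram is living and takes 1/12.
Chetan is living and takes 1/12.
Ishita is living and takes 1/4.
Girish is living and takes 1/4.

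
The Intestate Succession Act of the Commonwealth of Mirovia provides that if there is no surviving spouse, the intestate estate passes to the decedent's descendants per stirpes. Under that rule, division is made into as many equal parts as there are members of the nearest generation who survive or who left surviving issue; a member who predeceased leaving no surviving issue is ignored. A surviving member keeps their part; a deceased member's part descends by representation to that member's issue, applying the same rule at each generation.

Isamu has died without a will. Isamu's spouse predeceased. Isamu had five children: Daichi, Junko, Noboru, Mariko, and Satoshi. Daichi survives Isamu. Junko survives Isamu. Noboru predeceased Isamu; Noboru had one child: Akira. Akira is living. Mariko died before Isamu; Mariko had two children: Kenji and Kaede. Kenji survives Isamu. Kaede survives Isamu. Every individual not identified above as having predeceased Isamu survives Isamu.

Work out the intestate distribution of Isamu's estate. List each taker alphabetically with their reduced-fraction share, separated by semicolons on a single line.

Akira 1/5; Daichi 1/5; Junko 1/5; Kaede 1/10; Kenji 1/10; Satoshi 1/5

There is no surviving spouse, so the entire estate passes to Isamu's descendants per stirpes.
The estate is divided into 5 equal shares of 1/5 among Daichi, Junko, Noboru, Mariko, Satoshi.
Daichi is living and takes 1/5.
Junko is living and takes 1/5.
Noboru predeceased; the 1/5 allotted to Noboru's branch passes to Noboru's issue by representation.
Akira is the sole taker at this level and receives the full 1/5.
Mariko predeceased; the 1/5 allotted to Mariko's branch passes to Mariko's issue by representation.
The 1/5 is divided into 2 equal shares of 1/10 among Kenji, Kaede.
Kenji is living and takes 1/10.
Kaede is living and takes 1/10.
Satoshi is living and takes 1/5.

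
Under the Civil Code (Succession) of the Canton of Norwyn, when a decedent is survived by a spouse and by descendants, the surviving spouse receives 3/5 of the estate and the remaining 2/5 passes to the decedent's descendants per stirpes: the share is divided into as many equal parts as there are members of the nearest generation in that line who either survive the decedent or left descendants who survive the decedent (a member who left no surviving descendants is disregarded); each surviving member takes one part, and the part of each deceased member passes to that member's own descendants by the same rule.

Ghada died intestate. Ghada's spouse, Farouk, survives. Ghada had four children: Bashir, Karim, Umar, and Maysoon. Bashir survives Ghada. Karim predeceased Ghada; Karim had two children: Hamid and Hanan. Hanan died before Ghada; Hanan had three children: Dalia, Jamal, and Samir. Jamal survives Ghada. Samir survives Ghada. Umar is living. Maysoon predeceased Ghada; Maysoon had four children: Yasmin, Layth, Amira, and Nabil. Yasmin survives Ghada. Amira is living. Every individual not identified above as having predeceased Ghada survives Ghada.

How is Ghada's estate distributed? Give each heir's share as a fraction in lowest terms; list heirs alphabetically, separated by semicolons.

Farouk, as surviving spouse, takes 3/5.
The remaining 2/5 passes to Ghada's descendants per stirpes.
The 2/5 is divided into 4 equal shares of 1/10 among Bashir, Karim, Umar, Maysoon.
Bashir is living and takes 1/10.
Karim predeceased; the 1/10 allotted to Karim's branch passes to Karim's issue by representation.
The 1/10 is divided into 2 equal shares of 1/20 among Hamid, Hanan.
Hamid is living and takes 1/20.
Hanan predeceased; the 1/20 allotted to Hanan's branch passes to Hanan's issue by representation.
The 1/20 is divided into 3 equal shares of 1/60 among Dalia, Jamal, Samir.
Dalia is living and takes 1/60.
Jamal is living and takes 1/60.
Samir is living and takes 1/60.
Umar is living and takes 1/10.
Maysoon predeceased; the 1/10 allotted to Maysoon's branch passes to Maysoon's issue by representation.
The 1/10 is divided into 4 equal shares of 1/40 among Yasmin, Layth, Amira, Nabil.
Yasmin is living and takes 1/40.
Layth is living and takes 1/40.
Amira is living and takes 1/40.
Nabil is living and takes 1/40.

Amira 1/40; Bashir 1/10; Dalia 1/60; Farouk 3/5; Hamid 1/20; Jamal 1/60; Layth 1/40; Nabil 1/40; Samir 1/60; Umar 1/10; Yasmin 1/40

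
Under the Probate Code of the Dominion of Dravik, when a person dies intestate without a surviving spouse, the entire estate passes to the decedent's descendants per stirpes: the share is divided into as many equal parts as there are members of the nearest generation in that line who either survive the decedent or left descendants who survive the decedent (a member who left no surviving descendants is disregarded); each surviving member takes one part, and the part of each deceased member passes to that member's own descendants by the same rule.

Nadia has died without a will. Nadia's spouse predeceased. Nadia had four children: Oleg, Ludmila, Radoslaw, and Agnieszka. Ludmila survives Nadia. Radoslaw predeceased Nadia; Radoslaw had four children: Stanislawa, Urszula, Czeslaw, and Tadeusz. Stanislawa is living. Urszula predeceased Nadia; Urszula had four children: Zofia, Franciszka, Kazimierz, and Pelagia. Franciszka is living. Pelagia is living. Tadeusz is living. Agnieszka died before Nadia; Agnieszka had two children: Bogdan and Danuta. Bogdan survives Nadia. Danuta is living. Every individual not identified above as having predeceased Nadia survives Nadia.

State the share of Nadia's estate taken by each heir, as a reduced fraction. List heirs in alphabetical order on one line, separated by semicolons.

Bogdan 1/8; Czeslaw 1/16; Danuta 1/8; Franciszka 1/64; Kazimierz 1/64; Ludmila 1/4; Oleg 1/4; Pelagia 1/64; Stanislawa 1/16; Tadeusz 1/16; Zofia 1/64

There is no surviving spouse, so the entire estate passes to Nadia's descendants per stirpes.
The estate is divided into 4 equal shares of 1/4 among Oleg, Ludmila, Radoslaw, Agnieszka.
Oleg is living and takes 1/4.
Ludmila is living and takes 1/4.
Radoslaw predeceased; the 1/4 allotted to Radoslaw's branch passes to Radoslaw's issue by representation.
The 1/4 is divided into 4 equal shares of 1/16 among Stanislawa, Urszula, Czeslaw, Tadeusz.
Stanislawa is living and takes 1/16.
Urszula predeceased; the 1/16 allotted to Urszula's branch passes to Urszula's issue by representation.
The 1/16 is divided into 4 equal shares of 1/64 among Zofia, Franciszka, Kazimierz, Pelagia.
Zofia is living and takes 1/64.
Franciszka is living and takes 1/64.
Kazimierz is living and takes 1/64.
Pelagia is living and takes 1/64.
Czeslaw is living and takes 1/16.
Tadeusz is living and takes 1/16.
Agnieszka predeceased; the 1/4 allotted to Agnieszka's branch passes to Agnieszka's issue by representation.
The 1/4 is divided into 2 equal shares of 1/8 among Bogdan, Danuta.
Bogdan is living and takes 1/8.
Danuta is living and takes 1/8.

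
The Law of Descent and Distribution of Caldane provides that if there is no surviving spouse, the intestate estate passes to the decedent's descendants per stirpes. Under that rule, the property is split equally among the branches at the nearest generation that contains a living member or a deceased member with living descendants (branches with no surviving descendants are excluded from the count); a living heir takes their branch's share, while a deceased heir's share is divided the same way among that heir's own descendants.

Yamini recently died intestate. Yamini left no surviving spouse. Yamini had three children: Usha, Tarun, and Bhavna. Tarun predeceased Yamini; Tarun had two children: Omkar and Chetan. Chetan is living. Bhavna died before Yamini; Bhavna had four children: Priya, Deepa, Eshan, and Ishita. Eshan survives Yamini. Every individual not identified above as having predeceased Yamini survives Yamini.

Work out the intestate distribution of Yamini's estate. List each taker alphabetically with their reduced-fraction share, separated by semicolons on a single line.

Chetan 1/6; Deepa 1/12; Eshan 1/12; Ishita 1/12; Omkar 1/6; Priya 1/12; Usha 1/3

There is no surviving spouse, so the entire estate passes to Yamini's descendants per stirpes.
The estate is divided into 3 equal shares of 1/3 among Usha, Tarun, Bhavna.
Usha is living and takes 1/3.
Tarun predeceased; the 1/3 allotted to Tarun's branch passes to Tarun's issue by representation.
The 1/3 is divided into 2 equal shares of 1/6 among Omkar, Chetan.
Omkar is living and takes 1/6.
Chetan is living and takes 1/6.
Bhavna predeceased; the 1/3 allotted to Bhavna's branch passes to Bhavna's issue by representation.
The 1/3 is divided into 4 equal shares of 1/12 among Priya, Deepa, Eshan, Ishita.
Priya is living and takes 1/12.
Deepa is living and takes 1/12.
Eshan is living and takes 1/12.
Ishita is living and takes 1/12.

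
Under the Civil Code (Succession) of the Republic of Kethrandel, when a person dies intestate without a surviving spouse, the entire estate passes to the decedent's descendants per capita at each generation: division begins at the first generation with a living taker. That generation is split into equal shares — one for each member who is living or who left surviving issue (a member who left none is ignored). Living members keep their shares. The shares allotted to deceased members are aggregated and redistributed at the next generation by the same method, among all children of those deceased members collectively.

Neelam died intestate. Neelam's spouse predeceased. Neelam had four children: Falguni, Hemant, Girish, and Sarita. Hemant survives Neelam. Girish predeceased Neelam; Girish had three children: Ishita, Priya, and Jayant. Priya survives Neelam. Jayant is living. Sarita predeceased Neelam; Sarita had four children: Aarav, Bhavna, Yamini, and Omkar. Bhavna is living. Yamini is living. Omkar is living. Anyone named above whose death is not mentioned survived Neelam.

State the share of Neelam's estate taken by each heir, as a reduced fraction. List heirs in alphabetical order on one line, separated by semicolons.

Aarav 1/14; Bhavna 1/14; Falguni 1/4; Hemant 1/4; Ishita 1/14; Jayant 1/14; Omkar 1/14; Priya 1/14; Yamini 1/14

There is no surviving spouse, so the entire estate passes to Neelam's descendants per capita at each generation.
At generation 1 (Falguni, Hemant, Girish, Sarita) there are 4 shares of (1)/4 = 1/4 each.
Living: Falguni and Hemant — each takes 1/4.
Deceased: Girish and Sarita. Their combined 1/2 is pooled and carried to generation 2.
At generation 2 (Ishita, Priya, Jayant, Aarav, Bhavna, Yamini, Omkar) there are 7 shares of (1/2)/7 = 1/14 each.
Living: Ishita, Priya, Jayant, Aarav, Bhavna, Yamini, and Omkar — each takes 1/14.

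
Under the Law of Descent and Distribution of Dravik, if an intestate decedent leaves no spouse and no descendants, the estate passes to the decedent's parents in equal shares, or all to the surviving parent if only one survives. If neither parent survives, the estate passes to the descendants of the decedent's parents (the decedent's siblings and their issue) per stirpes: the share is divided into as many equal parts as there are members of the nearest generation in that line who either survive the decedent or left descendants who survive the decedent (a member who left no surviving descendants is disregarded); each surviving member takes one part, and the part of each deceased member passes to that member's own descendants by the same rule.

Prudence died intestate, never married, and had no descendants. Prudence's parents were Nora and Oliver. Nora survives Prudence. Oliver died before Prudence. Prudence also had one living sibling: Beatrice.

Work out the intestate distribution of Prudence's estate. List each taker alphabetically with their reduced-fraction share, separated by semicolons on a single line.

Only one parent, Nora, survives, so Nora takes the entire estate. The siblings take nothing because a surviving parent has priority.

Nora 1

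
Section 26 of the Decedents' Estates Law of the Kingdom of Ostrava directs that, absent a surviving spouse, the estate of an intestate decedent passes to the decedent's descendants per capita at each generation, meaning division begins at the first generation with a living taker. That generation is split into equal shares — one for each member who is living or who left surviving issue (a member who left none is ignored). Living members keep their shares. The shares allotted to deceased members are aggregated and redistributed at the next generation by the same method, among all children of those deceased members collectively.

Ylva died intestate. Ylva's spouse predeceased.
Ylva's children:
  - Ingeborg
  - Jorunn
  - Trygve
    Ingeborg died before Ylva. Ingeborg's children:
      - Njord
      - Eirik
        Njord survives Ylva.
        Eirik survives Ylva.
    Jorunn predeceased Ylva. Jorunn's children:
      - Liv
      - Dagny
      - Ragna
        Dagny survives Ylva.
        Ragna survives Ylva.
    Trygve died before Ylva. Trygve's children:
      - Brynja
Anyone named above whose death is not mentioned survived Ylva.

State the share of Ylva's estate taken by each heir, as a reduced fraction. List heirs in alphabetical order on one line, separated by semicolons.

Brynja 1/6; Dagny 1/6; Eirik 1/6; Liv 1/6; Njord 1/6; Ragna 1/6

There is no surviving spouse, so the entire estate passes to Ylva's descendants per capita at each generation.
No one at generation 1 (Ingeborg, Jorunn, Trygve) is living; moving to the next generation.
At generation 2 (Njord, Eirik, Liv, Dagny, Ragna, Brynja) there are 6 shares of (1)/6 = 1/6 each.
Living: Njord, Eirik, Liv, Dagny, Ragna, and Brynja — each takes 1/6.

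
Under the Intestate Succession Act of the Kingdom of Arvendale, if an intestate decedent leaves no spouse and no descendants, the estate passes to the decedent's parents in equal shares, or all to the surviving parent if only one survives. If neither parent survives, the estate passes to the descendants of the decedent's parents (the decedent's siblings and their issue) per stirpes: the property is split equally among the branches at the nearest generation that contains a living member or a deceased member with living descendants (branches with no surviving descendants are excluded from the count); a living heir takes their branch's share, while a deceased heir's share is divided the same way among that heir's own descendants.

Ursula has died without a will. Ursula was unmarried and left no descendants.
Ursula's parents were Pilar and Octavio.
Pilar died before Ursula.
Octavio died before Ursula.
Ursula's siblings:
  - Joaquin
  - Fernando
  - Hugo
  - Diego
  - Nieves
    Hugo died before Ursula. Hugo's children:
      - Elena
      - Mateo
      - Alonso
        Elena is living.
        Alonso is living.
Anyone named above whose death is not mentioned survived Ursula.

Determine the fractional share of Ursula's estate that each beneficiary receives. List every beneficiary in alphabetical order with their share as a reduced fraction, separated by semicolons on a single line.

Alonso 1/15; Diego 1/5; Elena 1/15; Fernando 1/5; Joaquin 1/5; Mateo 1/15; Nieves 1/5

Neither parent survives and there are no descendants, so the estate passes to Ursula's siblings and their issue per stirpes.
The estate is divided into 5 equal shares of 1/5 among Joaquin, Fernando, Hugo, Diego, Nieves.
Joaquin is living and takes 1/5.
Fernando is living and takes 1/5.
Hugo predeceased; the 1/5 allotted to Hugo's branch passes to Hugo's issue by representation.
The 1/5 is divided into 3 equal shares of 1/15 among Elena, Mateo, Alonso.
Elena is living and takes 1/15.
Mateo is living and takes 1/15.
Alonso is living and takes 1/15.
Diego is living and takes 1/5.
Nieves is living and takes 1/5.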